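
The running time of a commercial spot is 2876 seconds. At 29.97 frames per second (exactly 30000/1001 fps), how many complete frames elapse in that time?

Frames = 2876 × 30000/1001 = 86280000/1001 ≈ 86193.8062.
Complete frames: 86193.

86193 frames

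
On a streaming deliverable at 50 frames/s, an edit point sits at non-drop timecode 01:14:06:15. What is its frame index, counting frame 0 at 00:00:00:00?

Total seconds to the label: (1 × 3600 + 14 × 60 + 6) = 4446.
Frame index = 4446 × 50 + 15 = 222315.

222315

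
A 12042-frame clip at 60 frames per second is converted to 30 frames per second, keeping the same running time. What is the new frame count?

Frames at target rate = 12042 × (30) / (60) = 6021.

6021 frames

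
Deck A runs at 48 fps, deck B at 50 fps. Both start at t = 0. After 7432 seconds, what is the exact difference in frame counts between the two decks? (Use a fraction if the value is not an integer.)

A emits 48 × 7432 = 356736 frames; B emits 50 × 7432 = 371600.
Difference = 14864 frames; B is ahead of A.

14864 frames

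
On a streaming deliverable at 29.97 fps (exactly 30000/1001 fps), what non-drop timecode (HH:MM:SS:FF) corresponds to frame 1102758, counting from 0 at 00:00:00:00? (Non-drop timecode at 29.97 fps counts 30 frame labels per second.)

10:12:38:18

1102758 ÷ 30 = 36758 full seconds, remainder 18 frames.
36758 s = 10 h 12 min 38 s.
Timecode: 10:12:38:18.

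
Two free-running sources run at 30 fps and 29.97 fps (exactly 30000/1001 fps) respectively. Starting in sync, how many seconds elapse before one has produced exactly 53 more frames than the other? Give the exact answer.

53053/30 seconds

The gap grows by |30000/1001 − 30| = 30/1001 frames per second.
Time for a 53-frame gap: 53 ÷ (30/1001) = 53053/30 s.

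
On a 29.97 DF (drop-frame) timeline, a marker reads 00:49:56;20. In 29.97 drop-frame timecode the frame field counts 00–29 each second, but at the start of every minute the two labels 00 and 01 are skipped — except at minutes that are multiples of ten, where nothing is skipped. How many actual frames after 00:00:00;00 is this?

As if non-drop at 30 labels/s: (0 × 3600 + 49 × 60 + 56) × 30 + 20 = 89900.
Minute boundaries passed: 49; those not divisible by 10: 49 − 4 = 45; dropped labels = 2 × 45 = 90.
Actual frame index = 89900 − 90 = 89810.

89810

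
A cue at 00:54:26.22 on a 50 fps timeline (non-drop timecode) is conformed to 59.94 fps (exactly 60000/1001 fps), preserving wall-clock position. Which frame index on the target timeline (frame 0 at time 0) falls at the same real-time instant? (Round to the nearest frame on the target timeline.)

Source frame index: (0×3600 + 54×60 + 26) × 50 + 22 = 163322.
Real time: 163322 / (50) = 81661/25 s.
Target frame: (81661/25) × (60000/1001) = 195986400/1001 ≈ 195790.609 → 195791.

frame 195791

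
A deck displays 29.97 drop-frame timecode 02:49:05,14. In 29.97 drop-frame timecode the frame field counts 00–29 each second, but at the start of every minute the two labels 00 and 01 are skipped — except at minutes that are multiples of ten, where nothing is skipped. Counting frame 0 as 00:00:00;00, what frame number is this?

304058

Complete 10-minute blocks: 16, each 17982 frames → 287712.
Remaining 9 whole minutes in the current block: 1800 + 8 × 1798 = 16184 frames.
Within the current minute: 5 × 30 + 14 − 2 = 162 (labels ;00/;01 skipped at this minute). Total = 287712 + 16184 + 162 = 304058.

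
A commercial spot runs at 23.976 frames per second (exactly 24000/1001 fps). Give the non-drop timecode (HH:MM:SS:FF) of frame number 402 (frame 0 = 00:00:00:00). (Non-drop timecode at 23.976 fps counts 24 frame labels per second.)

402 ÷ 24 = 16 full seconds, remainder 18 frames.
16 s = 0 h 0 min 16 s.
Timecode: 00:00:16:18.

00:00:16:18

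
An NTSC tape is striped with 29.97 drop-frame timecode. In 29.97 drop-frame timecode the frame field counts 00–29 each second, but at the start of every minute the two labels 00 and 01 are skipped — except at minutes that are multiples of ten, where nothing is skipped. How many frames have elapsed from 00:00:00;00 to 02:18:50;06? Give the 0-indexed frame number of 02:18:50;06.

249656

As if non-drop at 30 labels/s: (2 × 3600 + 18 × 60 + 50) × 30 + 6 = 249906.
Minute boundaries passed: 138; those not divisible by 10: 138 − 13 = 125; dropped labels = 2 × 125 = 250.
Actual frame index = 249906 − 250 = 249656.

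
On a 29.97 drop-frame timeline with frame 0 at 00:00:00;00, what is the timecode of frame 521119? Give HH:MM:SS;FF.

Ten DF minutes hold 17982 frames, so frame 521119 lies in block 28 (frames 503496–521477) with 17623 frames into that block.
The block's first minute is 1800 frames and the rest 1798 each; 17623 frames reaches minute 9, so 28 × 18 + 9 × 2 = 522 labels have been skipped so far.
Adding those back, label number 521119 + 522 = 521641 at 30 labels/s is 17388 s + 1 f = 4 h 49 min 48 s frame 1, i.e. 04:49:48;01.

04:49:48;01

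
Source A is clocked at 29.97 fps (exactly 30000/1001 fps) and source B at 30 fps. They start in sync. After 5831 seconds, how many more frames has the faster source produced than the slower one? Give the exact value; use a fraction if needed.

A emits 30000/1001 × 5831 = 24990000/143 frames; B emits 30 × 5831 = 174930.
Difference = 24990/143 frames (≈ 174.7552); B is ahead of A.

24990/143 frames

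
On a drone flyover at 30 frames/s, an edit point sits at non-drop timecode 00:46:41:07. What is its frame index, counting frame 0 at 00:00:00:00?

84037

Total seconds to the label: (0 × 3600 + 46 × 60 + 41) = 2801.
Frame index = 2801 × 30 + 7 = 84037.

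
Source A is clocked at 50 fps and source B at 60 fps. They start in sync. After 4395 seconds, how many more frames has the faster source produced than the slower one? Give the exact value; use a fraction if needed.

A emits 50 × 4395 = 219750 frames; B emits 60 × 4395 = 263700.
Difference = 43950 frames; B is ahead of A.

43950 frames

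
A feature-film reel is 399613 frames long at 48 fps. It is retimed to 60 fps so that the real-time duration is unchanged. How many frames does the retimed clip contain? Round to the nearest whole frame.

Frames at target rate = 399613 × (60) / (48) = 1998065/4 ≈ 499516.250.
Nearest whole frame: 499516.

499516 frames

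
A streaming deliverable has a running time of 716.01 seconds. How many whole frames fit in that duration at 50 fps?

Frames = 716.01 × 50 = 71601/2 ≈ 35800.5000.
Complete frames: 35800.

35800 frames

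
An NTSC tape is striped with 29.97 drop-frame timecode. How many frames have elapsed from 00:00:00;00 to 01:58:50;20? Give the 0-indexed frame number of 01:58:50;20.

Complete 10-minute blocks: 11, each 17982 frames → 197802.
Remaining 8 whole minutes in the current block: 1800 + 7 × 1798 = 14386 frames.
Within the current minute: 50 × 30 + 20 − 2 = 1518 (labels ;00/;01 skipped at this minute). Total = 197802 + 14386 + 1518 = 213706.

213706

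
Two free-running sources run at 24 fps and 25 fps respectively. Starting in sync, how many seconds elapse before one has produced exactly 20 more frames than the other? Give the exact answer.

20 seconds

The gap grows by |25 − 24| = 1 frame per second.
Time for a 20-frame gap: 20 ÷ (1) = 20 s.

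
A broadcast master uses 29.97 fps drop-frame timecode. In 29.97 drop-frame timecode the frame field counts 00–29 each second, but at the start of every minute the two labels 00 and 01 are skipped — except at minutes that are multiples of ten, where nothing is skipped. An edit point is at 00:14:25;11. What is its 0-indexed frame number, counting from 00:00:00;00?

Complete 10-minute blocks: 1, each 17982 frames → 17982.
Remaining 4 whole minutes in the current block: 1800 + 3 × 1798 = 7194 frames.
Within the current minute: 25 × 30 + 11 − 2 = 759 (labels ;00/;01 skipped at this minute). Total = 17982 + 7194 + 759 = 25935.

25935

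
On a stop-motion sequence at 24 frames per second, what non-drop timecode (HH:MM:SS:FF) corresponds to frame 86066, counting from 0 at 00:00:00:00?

00:59:46:02

86066 ÷ 24 = 3586 full seconds, remainder 2 frames.
3586 s = 0 h 59 min 46 s.
Timecode: 00:59:46:02.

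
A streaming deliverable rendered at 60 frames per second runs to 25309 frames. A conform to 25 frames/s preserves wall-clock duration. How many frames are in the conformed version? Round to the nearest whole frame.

Frames at target rate = 25309 × (25) / (60) = 126545/12 ≈ 10545.417.
Nearest whole frame: 10545.

10545 frames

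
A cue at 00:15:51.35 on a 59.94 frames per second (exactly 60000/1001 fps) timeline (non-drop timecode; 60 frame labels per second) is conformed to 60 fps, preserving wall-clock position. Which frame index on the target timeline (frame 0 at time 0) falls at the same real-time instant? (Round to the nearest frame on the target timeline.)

Source frame index: (0×3600 + 15×60 + 51) × 60 + 35 = 57095.
Real time: 57095 / (60000/1001) = 11430419/12000 s.
Target frame: (11430419/12000) × (60) = 11430419/200 ≈ 57152.095 → 57152.

frame 57152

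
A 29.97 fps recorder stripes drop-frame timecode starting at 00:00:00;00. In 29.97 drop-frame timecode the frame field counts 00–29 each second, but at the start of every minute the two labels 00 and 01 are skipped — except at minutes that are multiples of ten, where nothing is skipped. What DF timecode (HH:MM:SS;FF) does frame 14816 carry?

Each 10-minute DF block holds 10 × 60 × 30 − 9 × 2 = 17982 frames. 14816 ÷ 17982 → 0 full blocks, remainder 14816.
Within the partial block the first minute is 1800 frames and each further minute 1798, so 8 further minute boundaries passed. Total skipped labels = 18 × 0 + 2 × 8 = 16.
Non-drop label index = 14816 + 16 = 14832; at 30 labels/s that is 00:08:14:12, i.e. DF 00:08:14;12.

00:08:14;12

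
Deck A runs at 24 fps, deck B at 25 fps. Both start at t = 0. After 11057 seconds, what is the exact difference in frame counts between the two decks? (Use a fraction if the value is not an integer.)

A emits 24 × 11057 = 265368 frames; B emits 25 × 11057 = 276425.
Difference = 11057 frames; B is ahead of A.

11057 frames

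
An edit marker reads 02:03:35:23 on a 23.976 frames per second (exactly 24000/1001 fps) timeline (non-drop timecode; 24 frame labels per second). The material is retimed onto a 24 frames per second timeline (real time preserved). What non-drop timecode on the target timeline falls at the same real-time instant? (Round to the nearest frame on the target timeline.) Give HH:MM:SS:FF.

02:03:43:09

Source frame index: (2×3600 + 3×60 + 35) × 24 + 23 = 177983.
Real time: 177983 / (24000/1001) = 178160983/24000 s.
Target frame: (178160983/24000) × (24) = 178160983/1000 ≈ 178160.983 → 178161.
At 24 labels/s: frame 178161 → 02:03:43:09.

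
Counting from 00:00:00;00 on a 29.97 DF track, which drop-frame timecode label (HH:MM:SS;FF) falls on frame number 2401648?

22:15:35;02

Ten DF minutes hold 17982 frames, so frame 2401648 lies in block 133 (frames 2391606–2409587) with 10042 frames into that block.
The block's first minute is 1800 frames and the rest 1798 each; 10042 frames reaches minute 5, so 133 × 18 + 5 × 2 = 2404 labels have been skipped so far.
Adding those back, label number 2401648 + 2404 = 2404052 at 30 labels/s is 80135 s + 2 f = 22 h 15 min 35 s frame 2, i.e. 22:15:35;02.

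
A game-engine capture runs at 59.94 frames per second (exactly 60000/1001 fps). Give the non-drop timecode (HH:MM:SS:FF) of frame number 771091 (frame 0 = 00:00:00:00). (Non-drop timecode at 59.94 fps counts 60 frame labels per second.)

03:34:11:31

771091 ÷ 60 = 12851 full seconds, remainder 31 frames.
12851 s = 3 h 34 min 11 s.
Timecode: 03:34:11:31.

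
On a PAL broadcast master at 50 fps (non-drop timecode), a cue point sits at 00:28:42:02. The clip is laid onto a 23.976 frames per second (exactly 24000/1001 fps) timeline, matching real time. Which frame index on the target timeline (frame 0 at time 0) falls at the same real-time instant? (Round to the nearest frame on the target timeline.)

Source frame index: (0×3600 + 28×60 + 42) × 50 + 2 = 86102.
Real time: 86102 / (50) = 43051/25 s.
Target frame: (43051/25) × (24000/1001) = 41328960/1001 ≈ 41287.672 → 41288.

frame 41288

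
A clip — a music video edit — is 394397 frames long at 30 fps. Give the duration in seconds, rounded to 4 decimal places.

13146.5667 seconds

Running time = 394397 × 1/30 = 394397/30 s ≈ 13146.5667 s.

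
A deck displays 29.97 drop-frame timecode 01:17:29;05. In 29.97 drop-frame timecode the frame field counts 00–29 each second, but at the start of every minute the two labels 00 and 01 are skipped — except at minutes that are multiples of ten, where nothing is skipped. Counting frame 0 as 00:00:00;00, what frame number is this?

As if non-drop at 30 labels/s: (1 × 3600 + 17 × 60 + 29) × 30 + 5 = 139475.
Minute boundaries passed: 77; those not divisible by 10: 77 − 7 = 70; dropped labels = 2 × 70 = 140.
Actual frame index = 139475 − 140 = 139335.

139335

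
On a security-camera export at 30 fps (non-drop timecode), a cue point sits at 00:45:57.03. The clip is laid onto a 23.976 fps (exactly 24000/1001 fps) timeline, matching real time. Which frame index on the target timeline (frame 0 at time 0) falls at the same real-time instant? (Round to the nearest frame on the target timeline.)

Source frame index: (0×3600 + 45×60 + 57) × 30 + 3 = 82713.
Real time: 82713 / (30) = 27571/10 s.
Target frame: (27571/10) × (24000/1001) = 66170400/1001 ≈ 66104.296 → 66104.

frame 66104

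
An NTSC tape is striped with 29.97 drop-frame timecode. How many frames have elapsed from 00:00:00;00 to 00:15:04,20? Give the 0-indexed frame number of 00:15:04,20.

Complete 10-minute blocks: 1, each 17982 frames → 17982.
Remaining 5 whole minutes in the current block: 1800 + 4 × 1798 = 8992 frames.
Within the current minute: 4 × 30 + 20 − 2 = 138 (labels ;00/;01 skipped at this minute). Total = 17982 + 8992 + 138 = 27112.

27112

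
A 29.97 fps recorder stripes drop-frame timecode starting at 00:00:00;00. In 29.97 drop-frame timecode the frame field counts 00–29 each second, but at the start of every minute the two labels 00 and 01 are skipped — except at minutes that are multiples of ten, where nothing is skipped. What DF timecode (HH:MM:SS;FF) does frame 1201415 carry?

11:08:07;09

Ten DF minutes hold 17982 frames, so frame 1201415 lies in block 66 (frames 1186812–1204793) with 14603 frames into that block.
The block's first minute is 1800 frames and the rest 1798 each; 14603 frames reaches minute 8, so 66 × 18 + 8 × 2 = 1204 labels have been skipped so far.
Adding those back, label number 1201415 + 1204 = 1202619 at 30 labels/s is 40087 s + 9 f = 11 h 8 min 7 s frame 9, i.e. 11:08:07;09.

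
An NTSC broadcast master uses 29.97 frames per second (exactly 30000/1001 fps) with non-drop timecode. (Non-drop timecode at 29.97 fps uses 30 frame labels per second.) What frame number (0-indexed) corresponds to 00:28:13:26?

Total seconds to the label: (0 × 3600 + 28 × 60 + 13) = 1693.
Frame index = 1693 × 30 + 26 = 50816.

frame 50816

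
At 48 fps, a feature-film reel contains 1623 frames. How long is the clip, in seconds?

33.8125 seconds

Running time = 1623 / (48) = 33.8125 s.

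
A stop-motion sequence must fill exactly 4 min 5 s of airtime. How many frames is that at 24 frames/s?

4 min 5 s = 245 s.
Frames = 245 × 24 = 5880.

5880 frames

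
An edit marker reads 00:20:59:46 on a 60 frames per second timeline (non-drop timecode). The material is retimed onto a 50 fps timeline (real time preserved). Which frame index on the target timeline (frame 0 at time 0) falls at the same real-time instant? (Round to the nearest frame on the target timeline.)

Source frame index: (0×3600 + 20×60 + 59) × 60 + 46 = 75586.
Real time: 75586 / (60) = 37793/30 s.
Target frame: (37793/30) × (50) = 188965/3 ≈ 62988.333 → 62988.

frame 62988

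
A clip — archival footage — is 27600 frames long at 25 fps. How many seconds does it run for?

1104 seconds

Running time = 27600 / (25) = 1104 s.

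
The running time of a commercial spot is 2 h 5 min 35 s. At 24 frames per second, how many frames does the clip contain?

180840 frames

2 h 5 min 35 s = 7535 s.
Frames = 7535 × 24 = 180840.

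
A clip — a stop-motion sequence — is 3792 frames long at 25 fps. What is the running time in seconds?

151.68 seconds

Running time = 3792 / (25) = 151.68 s.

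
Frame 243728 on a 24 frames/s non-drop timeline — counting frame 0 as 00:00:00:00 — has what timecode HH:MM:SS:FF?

243728 ÷ 24 = 10155 full seconds, remainder 8 frames.
10155 s = 2 h 49 min 15 s.
Timecode: 02:49:15:08.

02:49:15:08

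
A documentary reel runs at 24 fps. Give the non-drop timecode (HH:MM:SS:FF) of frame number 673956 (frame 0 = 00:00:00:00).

07:48:01:12

673956 ÷ 24 = 28081 full seconds, remainder 12 frames.
28081 s = 7 h 48 min 1 s.
Timecode: 07:48:01:12.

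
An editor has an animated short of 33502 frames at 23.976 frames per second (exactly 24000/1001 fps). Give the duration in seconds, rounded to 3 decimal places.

1397.313 seconds

Running time = 33502 × 1001/24000 = 16767751/12000 s ≈ 1397.313 s.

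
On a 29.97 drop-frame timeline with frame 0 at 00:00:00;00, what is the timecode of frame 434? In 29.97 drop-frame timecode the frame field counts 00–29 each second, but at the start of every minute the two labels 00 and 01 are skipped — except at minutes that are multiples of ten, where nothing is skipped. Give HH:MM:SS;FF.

00:00:14;14

Each 10-minute DF block holds 10 × 60 × 30 − 9 × 2 = 17982 frames. 434 ÷ 17982 → 0 full blocks, remainder 434.
Within the partial block the first minute is 1800 frames and each further minute 1798, so 0 further minute boundaries passed. Total skipped labels = 18 × 0 + 2 × 0 = 0.
Non-drop label index = 434 + 0 = 434; at 30 labels/s that is 00:00:14:14, i.e. DF 00:00:14;14.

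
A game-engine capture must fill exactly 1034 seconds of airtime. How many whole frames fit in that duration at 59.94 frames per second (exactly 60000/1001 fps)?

Frames = 1034 × 60000/1001 = 5640000/91 ≈ 61978.0220.
Complete frames: 61978.

61978 frames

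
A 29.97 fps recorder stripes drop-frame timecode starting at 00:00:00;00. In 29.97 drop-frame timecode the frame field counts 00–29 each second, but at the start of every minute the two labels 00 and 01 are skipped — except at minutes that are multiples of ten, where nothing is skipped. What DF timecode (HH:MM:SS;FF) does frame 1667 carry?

Ten DF minutes hold 17982 frames, so frame 1667 lies in block 0 (frames 0–17981) with 1667 frames into that block.
The block's first minute is 1800 frames and the rest 1798 each; 1667 frames reaches minute 0, so 0 × 18 + 0 × 2 = 0 labels have been skipped so far.
Adding those back, label number 1667 + 0 = 1667 at 30 labels/s is 55 s + 17 f = 0 h 0 min 55 s frame 17, i.e. 00:00:55;17.

00:00:55;17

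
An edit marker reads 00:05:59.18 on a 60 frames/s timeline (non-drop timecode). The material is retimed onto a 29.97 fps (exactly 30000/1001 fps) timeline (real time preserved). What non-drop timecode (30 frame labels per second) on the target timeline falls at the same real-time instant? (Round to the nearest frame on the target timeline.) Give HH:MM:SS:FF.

Source frame index: (0×3600 + 5×60 + 59) × 60 + 18 = 21558.
Real time: 21558 / (60) = 3593/10 s.
Target frame: (3593/10) × (30000/1001) = 10779000/1001 ≈ 10768.232 → 10768.
At 30 labels/s: frame 10768 → 00:05:58:28.

00:05:58:28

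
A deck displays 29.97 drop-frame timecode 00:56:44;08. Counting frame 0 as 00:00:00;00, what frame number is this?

102026

Complete 10-minute blocks: 5, each 17982 frames → 89910.
Remaining 6 whole minutes in the current block: 1800 + 5 × 1798 = 10790 frames.
Within the current minute: 44 × 30 + 8 − 2 = 1326 (labels ;00/;01 skipped at this minute). Total = 89910 + 10790 + 1326 = 102026.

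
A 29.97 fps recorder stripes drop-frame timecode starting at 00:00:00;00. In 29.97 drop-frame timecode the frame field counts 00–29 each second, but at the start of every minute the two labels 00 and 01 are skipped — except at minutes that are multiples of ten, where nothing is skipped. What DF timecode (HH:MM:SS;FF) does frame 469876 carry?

Each 10-minute DF block holds 10 × 60 × 30 − 9 × 2 = 17982 frames. 469876 ÷ 17982 → 26 full blocks, remainder 2344.
Within the partial block the first minute is 1800 frames and each further minute 1798, so 1 further minute boundary passed. Total skipped labels = 18 × 26 + 2 × 1 = 470.
Non-drop label index = 469876 + 470 = 470346; at 30 labels/s that is 04:21:18:06, i.e. DF 04:21:18;06.

04:21:18;06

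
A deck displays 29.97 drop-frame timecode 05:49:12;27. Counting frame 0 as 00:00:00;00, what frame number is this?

As if non-drop at 30 labels/s: (5 × 3600 + 49 × 60 + 12) × 30 + 27 = 628587.
Minute boundaries passed: 349; those not divisible by 10: 349 − 34 = 315; dropped labels = 2 × 315 = 630.
Actual frame index = 628587 − 630 = 627957.

627957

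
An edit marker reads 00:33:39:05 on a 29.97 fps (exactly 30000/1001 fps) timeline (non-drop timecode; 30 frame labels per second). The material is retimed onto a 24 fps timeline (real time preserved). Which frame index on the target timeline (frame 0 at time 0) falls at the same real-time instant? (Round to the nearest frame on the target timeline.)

Source frame index: (0×3600 + 33×60 + 39) × 30 + 5 = 60575.
Real time: 60575 / (30000/1001) = 2425423/1200 s.
Target frame: (2425423/1200) × (24) = 2425423/50 ≈ 48508.460 → 48508.

frame 48508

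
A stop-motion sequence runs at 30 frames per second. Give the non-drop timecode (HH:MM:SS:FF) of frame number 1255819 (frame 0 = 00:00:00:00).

11:37:40:19

1255819 ÷ 30 = 41860 full seconds, remainder 19 frames.
41860 s = 11 h 37 min 40 s.
Timecode: 11:37:40:19.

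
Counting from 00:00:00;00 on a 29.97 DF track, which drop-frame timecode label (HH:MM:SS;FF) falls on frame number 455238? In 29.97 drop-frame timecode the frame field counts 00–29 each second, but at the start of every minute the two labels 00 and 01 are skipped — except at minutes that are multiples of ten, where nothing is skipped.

Each 10-minute DF block holds 10 × 60 × 30 − 9 × 2 = 17982 frames. 455238 ÷ 17982 → 25 full blocks, remainder 5688.
Within the partial block the first minute is 1800 frames and each further minute 1798, so 3 further minute boundaries passed. Total skipped labels = 18 × 25 + 2 × 3 = 456.
Non-drop label index = 455238 + 456 = 455694; at 30 labels/s that is 04:13:09:24, i.e. DF 04:13:09;24.

04:13:09;24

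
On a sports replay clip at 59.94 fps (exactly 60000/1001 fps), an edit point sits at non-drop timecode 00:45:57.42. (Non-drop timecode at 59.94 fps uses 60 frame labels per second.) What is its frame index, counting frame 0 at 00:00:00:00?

frame 165462

Total seconds to the label: (0 × 3600 + 45 × 60 + 57) = 2757.
Frame index = 2757 × 60 + 42 = 165462.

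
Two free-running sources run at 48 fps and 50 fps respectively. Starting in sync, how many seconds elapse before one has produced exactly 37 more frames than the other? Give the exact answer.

18.5 seconds

The gap grows by |50 − 48| = 2 frames per second.
Time for a 37-frame gap: 37 ÷ (2) = 18.5 s.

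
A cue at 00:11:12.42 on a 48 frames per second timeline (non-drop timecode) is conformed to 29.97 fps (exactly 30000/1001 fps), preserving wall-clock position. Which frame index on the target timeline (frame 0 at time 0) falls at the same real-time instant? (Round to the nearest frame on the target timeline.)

frame 20166

Source frame index: (0×3600 + 11×60 + 12) × 48 + 42 = 32298.
Real time: 32298 / (48) = 5383/8 s.
Target frame: (5383/8) × (30000/1001) = 2883750/143 ≈ 20166.084 → 20166.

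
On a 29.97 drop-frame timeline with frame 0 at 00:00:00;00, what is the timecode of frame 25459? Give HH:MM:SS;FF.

Ten DF minutes hold 17982 frames, so frame 25459 lies in block 1 (frames 17982–35963) with 7477 frames into that block.
The block's first minute is 1800 frames and the rest 1798 each; 7477 frames reaches minute 4, so 1 × 18 + 4 × 2 = 26 labels have been skipped so far.
Adding those back, label number 25459 + 26 = 25485 at 30 labels/s is 849 s + 15 f = 0 h 14 min 9 s frame 15, i.e. 00:14:09;15.

00:14:09;15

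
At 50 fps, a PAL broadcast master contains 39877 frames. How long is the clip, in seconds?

797.54 seconds

Running time = 39877 / (50) = 797.54 s.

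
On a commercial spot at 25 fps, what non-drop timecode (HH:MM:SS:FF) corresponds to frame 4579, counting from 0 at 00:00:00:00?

00:03:03:04

4579 ÷ 25 = 183 full seconds, remainder 4 frames.
183 s = 0 h 3 min 3 s.
Timecode: 00:03:03:04.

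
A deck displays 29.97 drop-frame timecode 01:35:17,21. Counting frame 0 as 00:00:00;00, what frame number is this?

Complete 10-minute blocks: 9, each 17982 frames → 161838.
Remaining 5 whole minutes in the current block: 1800 + 4 × 1798 = 8992 frames.
Within the current minute: 17 × 30 + 21 − 2 = 529 (labels ;00/;01 skipped at this minute). Total = 161838 + 8992 + 529 = 171359.

171359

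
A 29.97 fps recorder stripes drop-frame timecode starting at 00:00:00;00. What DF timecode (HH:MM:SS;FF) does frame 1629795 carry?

Each 10-minute DF block holds 10 × 60 × 30 − 9 × 2 = 17982 frames. 1629795 ÷ 17982 → 90 full blocks, remainder 11415.
Within the partial block the first minute is 1800 frames and each further minute 1798, so 6 further minute boundaries passed. Total skipped labels = 18 × 90 + 2 × 6 = 1632.
Non-drop label index = 1629795 + 1632 = 1631427; at 30 labels/s that is 15:06:20:27, i.e. DF 15:06:20;27.

15:06:20;27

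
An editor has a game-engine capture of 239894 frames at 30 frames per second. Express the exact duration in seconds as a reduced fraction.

Running time = 239894 ÷ (30) = 239894 × 1/30 = 119947/15 s.

119947/15 seconds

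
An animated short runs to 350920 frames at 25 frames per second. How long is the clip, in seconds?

Running time = 350920 / (25) = 14036.8 s.

14036.8 seconds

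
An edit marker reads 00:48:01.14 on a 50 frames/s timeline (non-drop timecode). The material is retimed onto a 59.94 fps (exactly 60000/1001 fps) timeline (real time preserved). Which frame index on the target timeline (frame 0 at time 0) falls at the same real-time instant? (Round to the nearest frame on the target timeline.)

Source frame index: (0×3600 + 48×60 + 1) × 50 + 14 = 144064.
Real time: 144064 / (50) = 72032/25 s.
Target frame: (72032/25) × (60000/1001) = 172876800/1001 ≈ 172704.096 → 172704.

frame 172704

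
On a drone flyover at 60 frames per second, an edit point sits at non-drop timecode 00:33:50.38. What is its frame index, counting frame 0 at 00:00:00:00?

121838

Total seconds to the label: (0 × 3600 + 33 × 60 + 50) = 2030.
Frame index = 2030 × 60 + 38 = 121838.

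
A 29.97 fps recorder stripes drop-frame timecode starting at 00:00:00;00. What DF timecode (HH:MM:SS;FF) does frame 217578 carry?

02:00:59;24

Each 10-minute DF block holds 10 × 60 × 30 − 9 × 2 = 17982 frames. 217578 ÷ 17982 → 12 full blocks, remainder 1794.
Within the partial block the first minute is 1800 frames and each further minute 1798, so 0 further minute boundaries passed. Total skipped labels = 18 × 12 + 2 × 0 = 216.
Non-drop label index = 217578 + 216 = 217794; at 30 labels/s that is 02:00:59:24, i.e. DF 02:00:59;24.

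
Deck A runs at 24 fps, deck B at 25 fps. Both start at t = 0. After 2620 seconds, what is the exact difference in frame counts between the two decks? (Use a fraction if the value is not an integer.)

A emits 24 × 2620 = 62880 frames; B emits 25 × 2620 = 65500.
Difference = 2620 frames; B is ahead of A.

2620 frames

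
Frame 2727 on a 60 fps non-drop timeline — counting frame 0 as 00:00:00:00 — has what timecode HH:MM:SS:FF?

2727 ÷ 60 = 45 full seconds, remainder 27 frames.
45 s = 0 h 0 min 45 s.
Timecode: 00:00:45:27.

00:00:45:27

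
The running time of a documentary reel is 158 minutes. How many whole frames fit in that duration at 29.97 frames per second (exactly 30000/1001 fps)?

158 min = 9480 s.
Frames = 9480 × 30000/1001 = 284400000/1001 ≈ 284115.8841.
Complete frames: 284115.

284115 frames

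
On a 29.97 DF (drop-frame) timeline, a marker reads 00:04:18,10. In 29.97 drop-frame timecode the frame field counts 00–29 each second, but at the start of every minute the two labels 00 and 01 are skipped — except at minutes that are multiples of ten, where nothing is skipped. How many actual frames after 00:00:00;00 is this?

Complete 10-minute blocks: 0, each 17982 frames → 0.
Remaining 4 whole minutes in the current block: 1800 + 3 × 1798 = 7194 frames.
Within the current minute: 18 × 30 + 10 − 2 = 548 (labels ;00/;01 skipped at this minute). Total = 0 + 7194 + 548 = 7742.

7742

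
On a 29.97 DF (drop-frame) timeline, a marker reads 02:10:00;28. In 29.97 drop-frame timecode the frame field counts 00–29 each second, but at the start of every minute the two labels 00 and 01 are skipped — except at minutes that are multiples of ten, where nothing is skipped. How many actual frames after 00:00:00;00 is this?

As if non-drop at 30 labels/s: (2 × 3600 + 10 × 60 + 0) × 30 + 28 = 234028.
Minute boundaries passed: 130; those not divisible by 10: 130 − 13 = 117; dropped labels = 2 × 117 = 234.
Actual frame index = 234028 − 234 = 233794.

233794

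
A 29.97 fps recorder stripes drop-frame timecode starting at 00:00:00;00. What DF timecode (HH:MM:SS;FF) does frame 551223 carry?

05:06:32;15

Each 10-minute DF block holds 10 × 60 × 30 − 9 × 2 = 17982 frames. 551223 ÷ 17982 → 30 full blocks, remainder 11763.
Within the partial block the first minute is 1800 frames and each further minute 1798, so 6 further minute boundaries passed. Total skipped labels = 18 × 30 + 2 × 6 = 552.
Non-drop label index = 551223 + 552 = 551775; at 30 labels/s that is 05:06:32:15, i.e. DF 05:06:32;15.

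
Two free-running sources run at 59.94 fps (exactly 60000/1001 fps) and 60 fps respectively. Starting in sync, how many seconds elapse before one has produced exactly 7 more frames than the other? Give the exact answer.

7007/60 seconds

The gap grows by |60 − 60000/1001| = 60/1001 frames per second.
Time for a 7-frame gap: 7 ÷ (60/1001) = 7007/60 s.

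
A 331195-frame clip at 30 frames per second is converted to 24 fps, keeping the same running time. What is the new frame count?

Target frames = source frames × (target rate / source rate) = 331195 × (24)/(30) = 331195 × 4/5 = 264956.

264956 frames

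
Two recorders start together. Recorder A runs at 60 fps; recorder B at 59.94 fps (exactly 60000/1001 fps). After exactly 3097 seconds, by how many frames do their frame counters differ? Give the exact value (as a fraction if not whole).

A emits 60 × 3097 = 185820 frames; B emits 60000/1001 × 3097 = 185820000/1001.
Difference = 185820/1001 frames (≈ 185.6344); B is behind A.

185820/1001 frames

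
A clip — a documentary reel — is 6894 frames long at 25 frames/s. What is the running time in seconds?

Running time = 6894 / (25) = 275.76 s.

275.76 seconds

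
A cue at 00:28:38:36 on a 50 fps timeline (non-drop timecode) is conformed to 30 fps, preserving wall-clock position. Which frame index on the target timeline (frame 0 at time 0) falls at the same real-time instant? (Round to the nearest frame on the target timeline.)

frame 51562

Source frame index: (0×3600 + 28×60 + 38) × 50 + 36 = 85936.
Real time: 85936 / (50) = 42968/25 s.
Target frame: (42968/25) × (30) = 257808/5 ≈ 51561.600 → 51562.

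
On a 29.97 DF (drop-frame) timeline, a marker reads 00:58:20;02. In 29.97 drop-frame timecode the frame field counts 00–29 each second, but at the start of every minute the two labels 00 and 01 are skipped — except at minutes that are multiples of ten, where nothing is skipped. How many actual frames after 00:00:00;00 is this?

104896

As if non-drop at 30 labels/s: (0 × 3600 + 58 × 60 + 20) × 30 + 2 = 105002.
Minute boundaries passed: 58; those not divisible by 10: 58 − 5 = 53; dropped labels = 2 × 53 = 106.
Actual frame index = 105002 − 106 = 104896.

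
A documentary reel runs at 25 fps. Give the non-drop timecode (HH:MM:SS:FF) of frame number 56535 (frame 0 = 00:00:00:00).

56535 ÷ 25 = 2261 full seconds, remainder 10 frames.
2261 s = 0 h 37 min 41 s.
Timecode: 00:37:41:10.

00:37:41:10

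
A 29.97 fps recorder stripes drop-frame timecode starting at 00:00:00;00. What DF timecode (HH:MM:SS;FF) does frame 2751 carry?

Each 10-minute DF block holds 10 × 60 × 30 − 9 × 2 = 17982 frames. 2751 ÷ 17982 → 0 full blocks, remainder 2751.
Within the partial block the first minute is 1800 frames and each further minute 1798, so 1 further minute boundary passed. Total skipped labels = 18 × 0 + 2 × 1 = 2.
Non-drop label index = 2751 + 2 = 2753; at 30 labels/s that is 00:01:31:23, i.e. DF 00:01:31;23.

00:01:31;23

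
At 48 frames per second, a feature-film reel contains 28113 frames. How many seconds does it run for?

Running time = 28113 / (48) = 585.6875 s.

585.6875 seconds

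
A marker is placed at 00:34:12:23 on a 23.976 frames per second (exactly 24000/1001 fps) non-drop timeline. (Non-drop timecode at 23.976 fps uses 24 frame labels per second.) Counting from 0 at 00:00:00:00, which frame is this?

Total seconds to the label: (0 × 3600 + 34 × 60 + 12) = 2052.
Frame index = 2052 × 24 + 23 = 49271.

49271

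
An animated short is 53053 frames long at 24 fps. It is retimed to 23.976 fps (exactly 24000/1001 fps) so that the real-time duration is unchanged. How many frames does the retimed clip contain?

Target frames = source frames × (target rate / source rate) = 53053 × (24000/1001)/(24) = 53053 × 1000/1001 = 53000.

53000 frames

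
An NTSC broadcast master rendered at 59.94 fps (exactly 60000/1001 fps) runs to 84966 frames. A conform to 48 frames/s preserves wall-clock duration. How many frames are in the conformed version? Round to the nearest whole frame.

Frames at target rate = 84966 × (48) / (60000/1001) = 42525483/625 ≈ 68040.773.
Nearest whole frame: 68041.

68041 frames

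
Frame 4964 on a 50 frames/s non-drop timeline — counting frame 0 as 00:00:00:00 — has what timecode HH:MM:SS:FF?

4964 ÷ 50 = 99 full seconds, remainder 14 frames.
99 s = 0 h 1 min 39 s.
Timecode: 00:01:39:14.

00:01:39:14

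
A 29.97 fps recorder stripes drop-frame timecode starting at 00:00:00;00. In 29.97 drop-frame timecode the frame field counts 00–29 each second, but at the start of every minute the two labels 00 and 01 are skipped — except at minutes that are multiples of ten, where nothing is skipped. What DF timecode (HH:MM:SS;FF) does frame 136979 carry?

01:16:10;17

Each 10-minute DF block holds 10 × 60 × 30 − 9 × 2 = 17982 frames. 136979 ÷ 17982 → 7 full blocks, remainder 11105.
Within the partial block the first minute is 1800 frames and each further minute 1798, so 6 further minute boundaries passed. Total skipped labels = 18 × 7 + 2 × 6 = 138.
Non-drop label index = 136979 + 138 = 137117; at 30 labels/s that is 01:16:10:17, i.e. DF 01:16:10;17.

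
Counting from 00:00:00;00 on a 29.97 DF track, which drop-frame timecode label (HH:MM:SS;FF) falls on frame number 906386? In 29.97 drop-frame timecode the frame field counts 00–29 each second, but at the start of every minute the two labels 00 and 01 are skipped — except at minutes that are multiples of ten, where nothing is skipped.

Ten DF minutes hold 17982 frames, so frame 906386 lies in block 50 (frames 899100–917081) with 7286 frames into that block.
The block's first minute is 1800 frames and the rest 1798 each; 7286 frames reaches minute 4, so 50 × 18 + 4 × 2 = 908 labels have been skipped so far.
Adding those back, label number 906386 + 908 = 907294 at 30 labels/s is 30243 s + 4 f = 8 h 24 min 3 s frame 4, i.e. 08:24:03;04.

08:24:03;04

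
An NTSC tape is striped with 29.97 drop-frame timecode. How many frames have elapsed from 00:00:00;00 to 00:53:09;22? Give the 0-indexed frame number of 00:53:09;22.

95596

As if non-drop at 30 labels/s: (0 × 3600 + 53 × 60 + 9) × 30 + 22 = 95692.
Minute boundaries passed: 53; those not divisible by 10: 53 − 5 = 48; dropped labels = 2 × 48 = 96.
Actual frame index = 95692 − 96 = 95596.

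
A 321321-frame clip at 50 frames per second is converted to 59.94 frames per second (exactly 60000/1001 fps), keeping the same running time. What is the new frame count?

385200 frames

Target frames = source frames × (target rate / source rate) = 321321 × (60000/1001)/(50) = 321321 × 1200/1001 = 385200.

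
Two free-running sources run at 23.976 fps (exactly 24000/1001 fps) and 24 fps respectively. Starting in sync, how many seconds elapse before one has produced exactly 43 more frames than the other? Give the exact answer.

The gap grows by |24 − 24000/1001| = 24/1001 frames per second.
Time for a 43-frame gap: 43 ÷ (24/1001) = 43043/24 s.

43043/24 seconds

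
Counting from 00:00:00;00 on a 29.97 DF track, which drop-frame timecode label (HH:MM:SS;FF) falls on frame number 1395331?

Each 10-minute DF block holds 10 × 60 × 30 − 9 × 2 = 17982 frames. 1395331 ÷ 17982 → 77 full blocks, remainder 10717.
Within the partial block the first minute is 1800 frames and each further minute 1798, so 5 further minute boundaries passed. Total skipped labels = 18 × 77 + 2 × 5 = 1396.
Non-drop label index = 1395331 + 1396 = 1396727; at 30 labels/s that is 12:55:57:17, i.e. DF 12:55:57;17.

12:55:57;17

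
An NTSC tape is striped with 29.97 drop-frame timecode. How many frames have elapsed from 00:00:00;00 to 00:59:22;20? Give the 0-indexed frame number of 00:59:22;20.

As if non-drop at 30 labels/s: (0 × 3600 + 59 × 60 + 22) × 30 + 20 = 106880.
Minute boundaries passed: 59; those not divisible by 10: 59 − 5 = 54; dropped labels = 2 × 54 = 108.
Actual frame index = 106880 − 108 = 106772.

106772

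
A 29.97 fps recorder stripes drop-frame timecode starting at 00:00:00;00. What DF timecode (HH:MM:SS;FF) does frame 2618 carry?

00:01:27;10

Ten DF minutes hold 17982 frames, so frame 2618 lies in block 0 (frames 0–17981) with 2618 frames into that block.
The block's first minute is 1800 frames and the rest 1798 each; 2618 frames reaches minute 1, so 0 × 18 + 1 × 2 = 2 labels have been skipped so far.
Adding those back, label number 2618 + 2 = 2620 at 30 labels/s is 87 s + 10 f = 0 h 1 min 27 s frame 10, i.e. 00:01:27;10.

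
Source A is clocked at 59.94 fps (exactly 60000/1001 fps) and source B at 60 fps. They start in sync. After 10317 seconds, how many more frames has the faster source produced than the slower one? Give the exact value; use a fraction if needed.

A emits 60000/1001 × 10317 = 619020000/1001 frames; B emits 60 × 10317 = 619020.
Difference = 619020/1001 frames (≈ 618.4016); B is ahead of A.

619020/1001 frames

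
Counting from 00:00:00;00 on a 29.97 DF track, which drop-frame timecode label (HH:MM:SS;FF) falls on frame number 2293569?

Ten DF minutes hold 17982 frames, so frame 2293569 lies in block 127 (frames 2283714–2301695) with 9855 frames into that block.
The block's first minute is 1800 frames and the rest 1798 each; 9855 frames reaches minute 5, so 127 × 18 + 5 × 2 = 2296 labels have been skipped so far.
Adding those back, label number 2293569 + 2296 = 2295865 at 30 labels/s is 76528 s + 25 f = 21 h 15 min 28 s frame 25, i.e. 21:15:28;25.

21:15:28;25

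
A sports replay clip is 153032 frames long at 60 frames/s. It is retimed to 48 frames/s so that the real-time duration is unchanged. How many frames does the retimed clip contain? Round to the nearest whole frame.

Frames at target rate = 153032 × (48) / (60) = 612128/5 ≈ 122425.600.
Nearest whole frame: 122426.

122426 frames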